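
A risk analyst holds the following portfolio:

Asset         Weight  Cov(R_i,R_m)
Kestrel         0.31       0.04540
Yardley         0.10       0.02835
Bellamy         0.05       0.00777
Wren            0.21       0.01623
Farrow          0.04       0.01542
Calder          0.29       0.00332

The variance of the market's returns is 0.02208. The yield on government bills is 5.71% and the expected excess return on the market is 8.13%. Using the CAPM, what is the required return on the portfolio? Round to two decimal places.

13.92%

β_Kestrel = 0.04540 / 0.02208 = 2.0562
β_Yardley = 0.02835 / 0.02208 = 1.2840
β_Bellamy = 0.00777 / 0.02208 = 0.3519
β_Wren = 0.01623 / 0.02208 = 0.7351
β_Farrow = 0.01542 / 0.02208 = 0.6984
β_Calder = 0.00332 / 0.02208 = 0.1504
β_P = Σ w_i β_i = 0.31×2.0562 + 0.10×1.2840 + 0.05×0.3519 + 0.21×0.7351 + 0.04×0.6984 + 0.29×0.1504 = 1.0093
E(R_P) = R_f + β_P × MRP = 5.71% + 1.0093 × 8.13% = 13.92%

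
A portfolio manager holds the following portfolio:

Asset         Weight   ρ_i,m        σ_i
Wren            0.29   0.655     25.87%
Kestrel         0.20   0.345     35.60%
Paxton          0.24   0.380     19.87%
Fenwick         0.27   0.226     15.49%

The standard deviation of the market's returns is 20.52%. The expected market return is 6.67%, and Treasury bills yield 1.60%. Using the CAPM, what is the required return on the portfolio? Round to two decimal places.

4.10%

β_Wren = 0.655 × 25.87% / 20.52% = 0.8258
β_Kestrel = 0.345 × 35.60% / 20.52% = 0.5985
β_Paxton = 0.380 × 19.87% / 20.52% = 0.3680
β_Fenwick = 0.226 × 15.49% / 20.52% = 0.1706
β_P = Σ w_i β_i = 0.29×0.8258 + 0.20×0.5985 + 0.24×0.3680 + 0.27×0.1706 = 0.4936
MRP = 6.67% − 1.60% = 5.07%
E(R_P) = R_f + β_P × MRP = 1.60% + 0.4936 × 5.07% = 4.10%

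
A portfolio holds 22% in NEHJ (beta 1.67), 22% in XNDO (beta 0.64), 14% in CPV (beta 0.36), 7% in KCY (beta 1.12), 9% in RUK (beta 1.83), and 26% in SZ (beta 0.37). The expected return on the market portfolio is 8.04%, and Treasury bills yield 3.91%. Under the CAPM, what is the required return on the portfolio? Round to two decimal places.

7.62%

β_P = Σ w_i β_i = 0.22×1.67 + 0.22×0.64 + 0.14×0.36 + 0.07×1.12 + 0.09×1.83 + 0.26×0.37 = 0.8979
MRP = 8.04% − 3.91% = 4.13%
E(R_P) = R_f + β_P × MRP = 3.91% + 0.8979 × 4.13% = 7.62%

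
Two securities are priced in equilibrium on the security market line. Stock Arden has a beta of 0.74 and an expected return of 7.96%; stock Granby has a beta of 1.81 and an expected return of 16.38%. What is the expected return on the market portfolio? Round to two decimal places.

Both satisfy E(R) = R_f + β·MRP, so the slope of the SML is
MRP = (16.38% − 7.96%) / (1.81 − 0.74) = 8.42% / 1.07 = 7.8692%
R_f = E(R_Arden) − β_Arden·MRP = 7.96% − 0.74 × 7.8692% = 2.1368%
E(R_m) = R_f + MRP = 2.1368% + 7.8692% = 10.01%

10.01%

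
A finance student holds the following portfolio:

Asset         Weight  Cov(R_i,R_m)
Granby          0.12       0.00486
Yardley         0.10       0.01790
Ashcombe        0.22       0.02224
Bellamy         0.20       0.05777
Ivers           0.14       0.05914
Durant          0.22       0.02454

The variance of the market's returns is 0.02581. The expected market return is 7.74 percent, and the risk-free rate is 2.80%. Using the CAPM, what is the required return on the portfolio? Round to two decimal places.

β_Granby = 0.00486 / 0.02581 = 0.1883
β_Yardley = 0.01790 / 0.02581 = 0.6935
β_Ashcombe = 0.02224 / 0.02581 = 0.8617
β_Bellamy = 0.05777 / 0.02581 = 2.2383
β_Ivers = 0.05914 / 0.02581 = 2.2914
β_Durant = 0.02454 / 0.02581 = 0.9508
β_P = Σ w_i β_i = 0.12×0.1883 + 0.10×0.6935 + 0.22×0.8617 + 0.20×2.2383 + 0.14×2.2914 + 0.22×0.9508 = 1.2592
MRP = 7.74% − 2.80% = 4.94%
E(R_P) = R_f + β_P × MRP = 2.80% + 1.2592 × 4.94% = 9.02%

9.02%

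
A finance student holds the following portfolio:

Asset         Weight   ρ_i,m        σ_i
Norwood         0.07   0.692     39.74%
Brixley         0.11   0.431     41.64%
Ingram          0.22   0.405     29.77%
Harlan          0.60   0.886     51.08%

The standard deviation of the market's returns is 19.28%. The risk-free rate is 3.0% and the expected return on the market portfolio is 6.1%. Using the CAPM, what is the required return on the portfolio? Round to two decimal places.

8.42%

β_Norwood = 0.692 × 39.74% / 19.28% = 1.4264
β_Brixley = 0.431 × 41.64% / 19.28% = 0.9309
β_Ingram = 0.405 × 29.77% / 19.28% = 0.6254
β_Harlan = 0.886 × 51.08% / 19.28% = 2.3473
β_P = Σ w_i β_i = 0.07×1.4264 + 0.11×0.9309 + 0.22×0.6254 + 0.60×2.3473 = 1.7482
MRP = 6.1% − 3.0% = 3.10%
E(R_P) = R_f + β_P × MRP = 3.0% + 1.7482 × 3.1% = 8.42%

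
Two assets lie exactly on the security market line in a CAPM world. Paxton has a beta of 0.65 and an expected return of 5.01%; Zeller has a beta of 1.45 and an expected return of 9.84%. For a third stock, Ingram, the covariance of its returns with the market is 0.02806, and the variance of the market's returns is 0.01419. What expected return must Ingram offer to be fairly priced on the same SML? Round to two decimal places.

13.02%

MRP = (9.84% − 5.01%) / (1.45 − 0.65) = 6.0375%
R_f = 5.01% − 0.65 × 6.0375% = 1.0856%
β_Ingram = Cov / Var(R_m) = 0.02806 / 0.01419 = 1.9774
E(R_Ingram) = R_f + β × MRP = 1.0856% + 1.9774 × 6.0375% = 13.02%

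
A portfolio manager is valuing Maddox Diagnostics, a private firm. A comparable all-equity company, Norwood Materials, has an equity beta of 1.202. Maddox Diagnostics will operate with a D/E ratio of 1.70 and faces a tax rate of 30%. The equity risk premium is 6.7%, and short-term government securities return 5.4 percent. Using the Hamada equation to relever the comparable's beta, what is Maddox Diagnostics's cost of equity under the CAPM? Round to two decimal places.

23.04%

β_L = β_U × [1 + (1 − t)(D/E)] = 1.202 × [1 + (1 − 0.30) × 1.70]
    = 1.202 × [1 + 0.70 × 1.70] = 1.202 × 2.1900 = 2.6324
E(R) = R_f + β_L × MRP = 5.4% + 2.6324 × 6.7% = 23.04%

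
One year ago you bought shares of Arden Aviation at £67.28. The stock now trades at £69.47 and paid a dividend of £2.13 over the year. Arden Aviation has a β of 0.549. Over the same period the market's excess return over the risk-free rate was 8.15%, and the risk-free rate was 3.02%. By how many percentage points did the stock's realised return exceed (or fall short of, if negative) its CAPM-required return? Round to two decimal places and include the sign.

Realised HPR = (P1 + D1 − P0) / P0 = (69.47 + 2.13 − 67.28) / 67.28 = 4.32 / 67.28 = 6.4209%
CAPM required = R_f + β·MRP = 3.02% + 0.549 × 8.15% = 7.49435%
α = realised − required = 6.4209% − 7.49435% = -1.07%

-1.07%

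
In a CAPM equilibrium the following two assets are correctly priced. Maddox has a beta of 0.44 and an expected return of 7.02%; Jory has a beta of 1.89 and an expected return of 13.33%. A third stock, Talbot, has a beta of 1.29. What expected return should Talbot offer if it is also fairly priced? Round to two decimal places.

10.72%

MRP (SML slope) = (13.33% − 7.02%) / (1.89 − 0.44) = 6.31% / 1.45 = 4.3517%
R_f (intercept) = 7.02% − 0.44 × 4.3517% = 5.1053%
E(R_Talbot) = R_f + β × MRP = 5.1053% + 1.29 × 4.3517% = 10.72%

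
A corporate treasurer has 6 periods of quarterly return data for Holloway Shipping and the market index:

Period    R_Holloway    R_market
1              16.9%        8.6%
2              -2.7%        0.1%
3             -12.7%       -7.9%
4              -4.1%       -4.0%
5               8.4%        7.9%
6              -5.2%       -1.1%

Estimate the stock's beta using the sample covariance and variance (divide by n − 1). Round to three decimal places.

1.560

Mean R_i = (16.9 − 2.7 − 12.7 − 4.1 + 8.4 − 5.2) / 6 = 0.1000%
Mean R_m = (8.6 + 0.1 − 7.9 − 4.0 + 7.9 − 1.1) / 6 = 0.6000%
Σ(R_i − R̄_i)(R_m − R̄_m) = 333.5200  ⇒  Cov = 333.5200 / 5 = 66.7040
Σ(R_m − R̄_m)² = 213.8400  ⇒  Var(R_m) = 213.8400 / 5 = 42.7680
β = Cov / Var(R_m) = 66.7040 / 42.7680 = 1.5597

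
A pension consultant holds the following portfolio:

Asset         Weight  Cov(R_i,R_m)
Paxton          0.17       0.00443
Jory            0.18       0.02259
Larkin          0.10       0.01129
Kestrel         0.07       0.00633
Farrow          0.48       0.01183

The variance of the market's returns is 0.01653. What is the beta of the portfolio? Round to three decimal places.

0.730

β_Paxton = 0.00443 / 0.01653 = 0.2680
β_Jory = 0.02259 / 0.01653 = 1.3666
β_Larkin = 0.01129 / 0.01653 = 0.6830
β_Kestrel = 0.00633 / 0.01653 = 0.3829
β_Farrow = 0.01183 / 0.01653 = 0.7157
β_P = Σ w_i β_i = 0.17×0.2680 + 0.18×1.3666 + 0.10×0.6830 + 0.07×0.3829 + 0.48×0.7157 = 0.7302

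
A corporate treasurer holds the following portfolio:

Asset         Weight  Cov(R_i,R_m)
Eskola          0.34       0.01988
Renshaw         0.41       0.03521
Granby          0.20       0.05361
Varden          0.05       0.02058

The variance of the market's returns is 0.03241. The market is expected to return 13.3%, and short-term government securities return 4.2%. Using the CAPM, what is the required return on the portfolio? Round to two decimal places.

13.45%

β_Eskola = 0.01988 / 0.03241 = 0.6134
β_Renshaw = 0.03521 / 0.03241 = 1.0864
β_Granby = 0.05361 / 0.03241 = 1.6541
β_Varden = 0.02058 / 0.03241 = 0.6350
β_P = Σ w_i β_i = 0.34×0.6134 + 0.41×1.0864 + 0.20×1.6541 + 0.05×0.6350 = 1.0166
MRP = 13.3% − 4.2% = 9.10%
E(R_P) = R_f + β_P × MRP = 4.2% + 1.0166 × 9.1% = 13.45%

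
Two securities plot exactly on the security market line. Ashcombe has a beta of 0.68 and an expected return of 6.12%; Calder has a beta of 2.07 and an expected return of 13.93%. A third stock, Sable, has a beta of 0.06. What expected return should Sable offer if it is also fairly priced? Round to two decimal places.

MRP (SML slope) = (13.93% − 6.12%) / (2.07 − 0.68) = 7.81% / 1.39 = 5.6187%
R_f (intercept) = 6.12% − 0.68 × 5.6187% = 2.2993%
E(R_Sable) = R_f + β × MRP = 2.2993% + 0.06 × 5.6187% = 2.64%

2.64%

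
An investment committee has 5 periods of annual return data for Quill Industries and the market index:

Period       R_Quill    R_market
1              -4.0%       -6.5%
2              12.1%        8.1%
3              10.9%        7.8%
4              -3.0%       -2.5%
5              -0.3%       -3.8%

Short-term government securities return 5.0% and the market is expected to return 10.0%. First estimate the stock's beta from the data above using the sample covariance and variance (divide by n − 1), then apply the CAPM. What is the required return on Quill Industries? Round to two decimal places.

Mean R_i = (-4.0 + 12.1 + 10.9 − 3.0 − 0.3) / 5 = 3.1400%
Mean R_m = (-6.5 + 8.1 + 7.8 − 2.5 − 3.8) / 5 = 0.6200%
Σ(R_i − R̄_i)(R_m − R̄_m) = 207.9360  ⇒  Cov = 207.9360 / 4 = 51.9840
Σ(R_m − R̄_m)² = 187.4680  ⇒  Var(R_m) = 187.4680 / 4 = 46.8670
β = Cov / Var(R_m) = 51.9840 / 46.8670 = 1.1092
MRP = 10.0% − 5.0% = 5.00%
E(R) = R_f + β × MRP = 5.0% + 1.1092 × 5.0% = 10.55%

10.55%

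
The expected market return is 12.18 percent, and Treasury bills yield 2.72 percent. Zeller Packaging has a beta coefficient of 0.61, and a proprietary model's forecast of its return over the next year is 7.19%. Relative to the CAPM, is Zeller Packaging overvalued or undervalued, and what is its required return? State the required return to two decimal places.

Overvalued; required return 8.49%

MRP = 12.18% − 2.72% = 9.46%
Required return = R_f + β·MRP = 2.72% + 0.61 × 9.46% = 8.49%
Forecast 7.19% < required 8.49% → the stock plots below the SML → overvalued.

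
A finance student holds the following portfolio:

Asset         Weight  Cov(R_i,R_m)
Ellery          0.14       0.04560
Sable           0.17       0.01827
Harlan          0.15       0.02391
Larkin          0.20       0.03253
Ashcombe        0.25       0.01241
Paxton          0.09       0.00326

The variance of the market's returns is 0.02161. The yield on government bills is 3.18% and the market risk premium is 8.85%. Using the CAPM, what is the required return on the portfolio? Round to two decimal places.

12.59%

β_Ellery = 0.04560 / 0.02161 = 2.1101
β_Sable = 0.01827 / 0.02161 = 0.8454
β_Harlan = 0.02391 / 0.02161 = 1.1064
β_Larkin = 0.03253 / 0.02161 = 1.5053
β_Ashcombe = 0.01241 / 0.02161 = 0.5743
β_Paxton = 0.00326 / 0.02161 = 0.1509
β_P = Σ w_i β_i = 0.14×2.1101 + 0.17×0.8454 + 0.15×1.1064 + 0.20×1.5053 + 0.25×0.5743 + 0.09×0.1509 = 1.0633
E(R_P) = R_f + β_P × MRP = 3.18% + 1.0633 × 8.85% = 12.59%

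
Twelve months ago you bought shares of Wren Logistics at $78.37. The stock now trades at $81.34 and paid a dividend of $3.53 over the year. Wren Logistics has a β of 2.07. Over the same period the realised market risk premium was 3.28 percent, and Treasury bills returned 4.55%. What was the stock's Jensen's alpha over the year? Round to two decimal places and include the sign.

Realised HPR = (P1 + D1 − P0) / P0 = (81.34 + 3.53 − 78.37) / 78.37 = 6.50 / 78.37 = 8.2940%
CAPM required = R_f + β·MRP = 4.55% + 2.07 × 3.28% = 11.3396%
α = realised − required = 8.2940% − 11.3396% = -3.05%

-3.05%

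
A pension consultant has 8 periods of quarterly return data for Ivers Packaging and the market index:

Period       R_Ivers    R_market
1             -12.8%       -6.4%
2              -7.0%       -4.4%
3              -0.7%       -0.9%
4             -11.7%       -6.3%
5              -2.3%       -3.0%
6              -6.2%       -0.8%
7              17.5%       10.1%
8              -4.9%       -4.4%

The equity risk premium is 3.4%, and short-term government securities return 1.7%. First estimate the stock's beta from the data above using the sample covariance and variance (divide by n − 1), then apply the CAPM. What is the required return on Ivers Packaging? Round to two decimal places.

Mean R_i = (-12.8 − 7.0 − 0.7 − 11.7 − 2.3 − 6.2 + 17.5 − 4.9) / 8 = -3.5125%
Mean R_m = (-6.4 − 4.4 − 0.9 − 6.3 − 3.0 − 0.8 + 10.1 − 4.4) / 8 = -2.0125%
Σ(R_i − R̄_i)(R_m − R̄_m) = 340.6788  ⇒  Cov = 340.6788 / 7 = 48.6684
Σ(R_m − R̄_m)² = 199.4288  ⇒  Var(R_m) = 199.4288 / 7 = 28.4898
β = Cov / Var(R_m) = 48.6684 / 28.4898 = 1.7083
E(R) = R_f + β × MRP = 1.7% + 1.7083 × 3.4% = 7.51%

7.51%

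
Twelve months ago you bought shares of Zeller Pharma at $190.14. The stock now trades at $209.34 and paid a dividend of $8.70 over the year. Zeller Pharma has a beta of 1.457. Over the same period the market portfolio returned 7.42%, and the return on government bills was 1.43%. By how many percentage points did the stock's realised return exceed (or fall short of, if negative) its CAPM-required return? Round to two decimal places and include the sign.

+4.52%

Realised HPR = (P1 + D1 − P0) / P0 = (209.34 + 8.70 − 190.14) / 190.14 = 27.90 / 190.14 = 14.6734%
MRP = 7.42% − 1.43% = 5.99%
CAPM required = R_f + β·MRP = 1.43% + 1.457 × 5.99% = 10.15743%
α = realised − required = 14.6734% − 10.15743% = +4.52%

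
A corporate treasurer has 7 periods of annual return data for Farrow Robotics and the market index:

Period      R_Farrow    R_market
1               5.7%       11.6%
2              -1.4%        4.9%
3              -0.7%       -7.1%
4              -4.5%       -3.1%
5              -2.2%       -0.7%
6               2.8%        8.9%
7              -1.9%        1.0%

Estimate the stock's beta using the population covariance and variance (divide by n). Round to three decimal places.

Mean R_i = (5.7 − 1.4 − 0.7 − 4.5 − 2.2 + 2.8 − 1.9) / 7 = -0.3143%
Mean R_m = (11.6 + 4.9 − 7.1 − 3.1 − 0.7 + 8.9 + 1.0) / 7 = 2.2143%
Σ(R_i − R̄_i)(R_m − R̄_m) = 107.6114  ⇒  Cov = 107.6114 / 7 = 15.3731
Σ(R_m − R̄_m)² = 264.9686  ⇒  Var(R_m) = 264.9686 / 7 = 37.8527
β = Cov / Var(R_m) = 15.3731 / 37.8527 = 0.4061

0.406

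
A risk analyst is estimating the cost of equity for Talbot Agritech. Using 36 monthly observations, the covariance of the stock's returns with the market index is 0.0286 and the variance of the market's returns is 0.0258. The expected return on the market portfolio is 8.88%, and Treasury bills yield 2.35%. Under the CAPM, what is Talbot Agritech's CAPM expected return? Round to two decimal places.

β = Cov(R_i, R_m) / Var(R_m) = 0.0286 / 0.0258 = 1.1085
MRP = 8.88% − 2.35% = 6.53%
E(R) = R_f + β × MRP = 2.35% + 1.1085 × 6.53% = 9.59%

9.59%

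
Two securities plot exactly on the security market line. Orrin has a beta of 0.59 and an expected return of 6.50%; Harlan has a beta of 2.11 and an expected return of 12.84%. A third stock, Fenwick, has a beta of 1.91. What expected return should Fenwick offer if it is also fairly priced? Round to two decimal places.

12.01%

MRP (SML slope) = (12.84% − 6.50%) / (2.11 − 0.59) = 6.34% / 1.52 = 4.1711%
R_f (intercept) = 6.50% − 0.59 × 4.1711% = 4.0391%
E(R_Fenwick) = R_f + β × MRP = 4.0391% + 1.91 × 4.1711% = 12.01%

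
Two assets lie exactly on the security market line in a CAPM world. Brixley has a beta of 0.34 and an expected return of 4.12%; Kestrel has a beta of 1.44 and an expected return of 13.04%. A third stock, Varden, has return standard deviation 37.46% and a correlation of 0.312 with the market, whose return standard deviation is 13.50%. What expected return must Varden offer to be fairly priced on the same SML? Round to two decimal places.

MRP = (13.04% − 4.12%) / (1.44 − 0.34) = 8.1091%
R_f = 4.12% − 0.34 × 8.1091% = 1.3629%
β_Varden = ρ·σ_i/σ_m = 0.312 × 37.46 / 13.50 = 0.8657
E(R_Varden) = R_f + β × MRP = 1.3629% + 0.8657 × 8.1091% = 8.38%

8.38%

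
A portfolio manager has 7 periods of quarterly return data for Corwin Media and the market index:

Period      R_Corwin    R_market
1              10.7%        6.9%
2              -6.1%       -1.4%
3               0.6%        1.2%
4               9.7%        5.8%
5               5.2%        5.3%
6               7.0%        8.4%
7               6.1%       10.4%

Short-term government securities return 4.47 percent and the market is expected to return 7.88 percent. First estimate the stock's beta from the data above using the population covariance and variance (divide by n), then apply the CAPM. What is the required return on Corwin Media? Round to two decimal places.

Mean R_i = (10.7 − 6.1 + 0.6 + 9.7 + 5.2 + 7.0 + 6.1) / 7 = 4.7429%
Mean R_m = (6.9 − 1.4 + 1.2 + 5.8 + 5.3 + 8.4 + 10.4) / 7 = 5.2286%
Σ(R_i − R̄_i)(R_m − R̄_m) = 115.5614  ⇒  Cov = 115.5614 / 7 = 16.5088
Σ(R_m − R̄_m)² = 100.0943  ⇒  Var(R_m) = 100.0943 / 7 = 14.2992
β = Cov / Var(R_m) = 16.5088 / 14.2992 = 1.1545
MRP = 7.88% − 4.47% = 3.41%
E(R) = R_f + β × MRP = 4.47% + 1.1545 × 3.41% = 8.41%

8.41%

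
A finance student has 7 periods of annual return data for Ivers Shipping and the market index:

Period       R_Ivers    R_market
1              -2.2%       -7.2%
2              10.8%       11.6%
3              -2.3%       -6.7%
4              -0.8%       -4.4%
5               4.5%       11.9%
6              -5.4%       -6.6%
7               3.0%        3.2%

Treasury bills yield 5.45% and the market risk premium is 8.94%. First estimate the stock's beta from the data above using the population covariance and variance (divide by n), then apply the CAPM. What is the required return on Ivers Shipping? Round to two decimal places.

Mean R_i = (-2.2 + 10.8 − 2.3 − 0.8 + 4.5 − 5.4 + 3.0) / 7 = 1.0857%
Mean R_m = (-7.2 + 11.6 − 6.7 − 4.4 + 11.9 − 6.6 + 3.2) / 7 = 0.2571%
Σ(R_i − R̄_i)(R_m − R̄_m) = 256.8857  ⇒  Cov = 256.8857 / 7 = 36.6980
Σ(R_m − R̄_m)² = 445.5971  ⇒  Var(R_m) = 445.5971 / 7 = 63.6567
β = Cov / Var(R_m) = 36.6980 / 63.6567 = 0.5765
E(R) = R_f + β × MRP = 5.45% + 0.5765 × 8.94% = 10.60%

10.60%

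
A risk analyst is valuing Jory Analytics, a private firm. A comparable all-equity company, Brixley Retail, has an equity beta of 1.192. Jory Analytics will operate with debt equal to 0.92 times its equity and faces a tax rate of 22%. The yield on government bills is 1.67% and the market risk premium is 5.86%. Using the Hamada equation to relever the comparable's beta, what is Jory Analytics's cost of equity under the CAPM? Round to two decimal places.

β_L = β_U × [1 + (1 − t)(D/E)] = 1.192 × [1 + (1 − 0.22) × 0.92]
    = 1.192 × [1 + 0.78 × 0.92] = 1.192 × 1.7176 = 2.0474
E(R) = R_f + β_L × MRP = 1.67% + 2.0474 × 5.86% = 13.67%

13.67%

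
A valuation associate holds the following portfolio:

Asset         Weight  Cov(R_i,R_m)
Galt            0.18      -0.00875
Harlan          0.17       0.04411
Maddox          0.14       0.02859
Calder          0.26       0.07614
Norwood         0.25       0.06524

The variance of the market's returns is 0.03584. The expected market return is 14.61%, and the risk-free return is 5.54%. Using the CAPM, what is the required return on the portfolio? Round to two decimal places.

β_Galt = -0.00875 / 0.03584 = -0.2441
β_Harlan = 0.04411 / 0.03584 = 1.2307
β_Maddox = 0.02859 / 0.03584 = 0.7977
β_Calder = 0.07614 / 0.03584 = 2.1244
β_Norwood = 0.06524 / 0.03584 = 1.8203
β_P = Σ w_i β_i = 0.18×-0.2441 + 0.17×1.2307 + 0.14×0.7977 + 0.26×2.1244 + 0.25×1.8203 = 1.2844
MRP = 14.61% − 5.54% = 9.07%
E(R_P) = R_f + β_P × MRP = 5.54% + 1.2844 × 9.07% = 17.19%

17.19%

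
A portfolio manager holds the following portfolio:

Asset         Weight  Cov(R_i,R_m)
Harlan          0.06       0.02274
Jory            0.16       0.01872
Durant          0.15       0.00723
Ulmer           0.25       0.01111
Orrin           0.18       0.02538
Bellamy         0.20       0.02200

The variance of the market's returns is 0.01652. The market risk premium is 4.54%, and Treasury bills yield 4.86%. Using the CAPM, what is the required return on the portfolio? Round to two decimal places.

β_Harlan = 0.02274 / 0.01652 = 1.3765
β_Jory = 0.01872 / 0.01652 = 1.1332
β_Durant = 0.00723 / 0.01652 = 0.4377
β_Ulmer = 0.01111 / 0.01652 = 0.6725
β_Orrin = 0.02538 / 0.01652 = 1.5363
β_Bellamy = 0.02200 / 0.01652 = 1.3317
β_P = Σ w_i β_i = 0.06×1.3765 + 0.16×1.1332 + 0.15×0.4377 + 0.25×0.6725 + 0.18×1.5363 + 0.20×1.3317 = 1.0406
E(R_P) = R_f + β_P × MRP = 4.86% + 1.0406 × 4.54% = 9.58%

9.58%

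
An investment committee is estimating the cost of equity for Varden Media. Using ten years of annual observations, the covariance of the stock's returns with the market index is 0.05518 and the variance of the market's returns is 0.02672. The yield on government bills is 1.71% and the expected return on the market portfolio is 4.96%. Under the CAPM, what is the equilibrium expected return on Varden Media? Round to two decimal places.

β = Cov(R_i, R_m) / Var(R_m) = 0.05518 / 0.02672 = 2.0651
MRP = 4.96% − 1.71% = 3.25%
E(R) = R_f + β × MRP = 1.71% + 2.0651 × 3.25% = 8.42%

8.42%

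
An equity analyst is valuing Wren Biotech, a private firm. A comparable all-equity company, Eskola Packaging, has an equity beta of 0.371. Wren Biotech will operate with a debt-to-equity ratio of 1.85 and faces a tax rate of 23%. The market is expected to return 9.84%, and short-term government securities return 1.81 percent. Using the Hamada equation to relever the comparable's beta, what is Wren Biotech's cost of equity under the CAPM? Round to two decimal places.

β_L = β_U × [1 + (1 − t)(D/E)] = 0.371 × [1 + (1 − 0.23) × 1.85]
    = 0.371 × [1 + 0.77 × 1.85] = 0.371 × 2.4245 = 0.8995
MRP = 9.84% − 1.81% = 8.03%
E(R) = R_f + β_L × MRP = 1.81% + 0.8995 × 8.03% = 9.03%

9.03%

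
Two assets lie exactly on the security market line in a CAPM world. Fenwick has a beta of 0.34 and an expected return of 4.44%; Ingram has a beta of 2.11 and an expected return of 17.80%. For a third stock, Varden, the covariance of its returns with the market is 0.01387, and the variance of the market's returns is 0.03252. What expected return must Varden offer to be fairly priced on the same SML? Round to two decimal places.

MRP = (17.80% − 4.44%) / (2.11 − 0.34) = 7.5480%
R_f = 4.44% − 0.34 × 7.5480% = 1.8737%
β_Varden = Cov / Var(R_m) = 0.01387 / 0.03252 = 0.4265
E(R_Varden) = R_f + β × MRP = 1.8737% + 0.4265 × 7.5480% = 5.09%

5.09%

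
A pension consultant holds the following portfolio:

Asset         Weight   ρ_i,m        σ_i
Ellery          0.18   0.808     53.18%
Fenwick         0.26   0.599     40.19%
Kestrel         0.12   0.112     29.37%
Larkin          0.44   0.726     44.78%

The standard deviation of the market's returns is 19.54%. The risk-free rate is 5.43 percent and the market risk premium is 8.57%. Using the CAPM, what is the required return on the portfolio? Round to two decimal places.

β_Ellery = 0.808 × 53.18% / 19.54% = 2.1991
β_Fenwick = 0.599 × 40.19% / 19.54% = 1.2320
β_Kestrel = 0.112 × 29.37% / 19.54% = 0.1683
β_Larkin = 0.726 × 44.78% / 19.54% = 1.6638
β_P = Σ w_i β_i = 0.18×2.1991 + 0.26×1.2320 + 0.12×0.1683 + 0.44×1.6638 = 1.4684
E(R_P) = R_f + β_P × MRP = 5.43% + 1.4684 × 8.57% = 18.01%

18.01%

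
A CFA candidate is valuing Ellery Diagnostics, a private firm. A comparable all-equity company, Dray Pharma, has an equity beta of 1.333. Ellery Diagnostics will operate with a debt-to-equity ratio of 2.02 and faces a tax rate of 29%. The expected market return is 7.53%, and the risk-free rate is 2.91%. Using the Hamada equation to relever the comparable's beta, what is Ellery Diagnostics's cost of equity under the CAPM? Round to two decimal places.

17.90%

β_L = β_U × [1 + (1 − t)(D/E)] = 1.333 × [1 + (1 − 0.29) × 2.02]
    = 1.333 × [1 + 0.71 × 2.02] = 1.333 × 2.4342 = 3.2448
MRP = 7.53% − 2.91% = 4.62%
E(R) = R_f + β_L × MRP = 2.91% + 3.2448 × 4.62% = 17.90%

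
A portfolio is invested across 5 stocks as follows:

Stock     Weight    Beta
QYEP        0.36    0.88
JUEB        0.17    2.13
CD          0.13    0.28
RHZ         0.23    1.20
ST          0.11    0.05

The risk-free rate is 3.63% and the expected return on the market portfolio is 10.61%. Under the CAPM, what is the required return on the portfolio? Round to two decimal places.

10.59%

β_P = Σ w_i β_i = 0.36×0.88 + 0.17×2.13 + 0.13×0.28 + 0.23×1.20 + 0.11×0.05 = 0.9968
MRP = 10.61% − 3.63% = 6.98%
E(R_P) = R_f + β_P × MRP = 3.63% + 0.9968 × 6.98% = 10.59%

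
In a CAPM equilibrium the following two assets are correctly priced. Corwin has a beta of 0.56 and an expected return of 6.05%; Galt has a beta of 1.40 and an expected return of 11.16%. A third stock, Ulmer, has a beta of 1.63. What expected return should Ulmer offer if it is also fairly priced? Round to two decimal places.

MRP (SML slope) = (11.16% − 6.05%) / (1.40 − 0.56) = 5.11% / 0.84 = 6.0833%
R_f (intercept) = 6.05% − 0.56 × 6.0833% = 2.6434%
E(R_Ulmer) = R_f + β × MRP = 2.6434% + 1.63 × 6.0833% = 12.56%

12.56%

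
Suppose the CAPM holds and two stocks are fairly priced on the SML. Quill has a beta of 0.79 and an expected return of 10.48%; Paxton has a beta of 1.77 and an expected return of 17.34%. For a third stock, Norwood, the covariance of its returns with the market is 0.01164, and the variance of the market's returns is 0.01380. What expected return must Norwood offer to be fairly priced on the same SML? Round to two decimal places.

MRP = (17.34% − 10.48%) / (1.77 − 0.79) = 7.0000%
R_f = 10.48% − 0.79 × 7.0000% = 4.9500%
β_Norwood = Cov / Var(R_m) = 0.01164 / 0.01380 = 0.8435
E(R_Norwood) = R_f + β × MRP = 4.9500% + 0.8435 × 7.0000% = 10.85%

10.85%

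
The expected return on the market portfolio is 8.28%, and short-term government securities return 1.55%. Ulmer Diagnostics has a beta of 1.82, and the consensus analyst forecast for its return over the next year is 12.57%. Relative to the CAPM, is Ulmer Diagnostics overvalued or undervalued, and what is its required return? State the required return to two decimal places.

MRP = 8.28% − 1.55% = 6.73%
Required return = R_f + β·MRP = 1.55% + 1.82 × 6.73% = 13.80%
Forecast 12.57% < required 13.80% → the stock plots below the SML → overvalued.

Overvalued; required return 13.80%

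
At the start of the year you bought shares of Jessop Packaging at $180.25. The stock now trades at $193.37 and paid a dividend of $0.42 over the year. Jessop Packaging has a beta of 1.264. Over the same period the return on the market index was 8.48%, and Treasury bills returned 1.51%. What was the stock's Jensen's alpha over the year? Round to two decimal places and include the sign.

Realised HPR = (P1 + D1 − P0) / P0 = (193.37 + 0.42 − 180.25) / 180.25 = 13.54 / 180.25 = 7.5118%
MRP = 8.48% − 1.51% = 6.97%
CAPM required = R_f + β·MRP = 1.51% + 1.264 × 6.97% = 10.32008%
α = realised − required = 7.5118% − 10.32008% = -2.81%

-2.81%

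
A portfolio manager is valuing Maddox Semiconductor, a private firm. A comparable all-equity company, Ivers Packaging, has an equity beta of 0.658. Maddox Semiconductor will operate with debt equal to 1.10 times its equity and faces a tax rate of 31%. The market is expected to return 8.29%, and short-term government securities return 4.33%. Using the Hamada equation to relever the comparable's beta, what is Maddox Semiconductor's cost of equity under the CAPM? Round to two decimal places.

β_L = β_U × [1 + (1 − t)(D/E)] = 0.658 × [1 + (1 − 0.31) × 1.10]
    = 0.658 × [1 + 0.69 × 1.10] = 0.658 × 1.7590 = 1.1574
MRP = 8.29% − 4.33% = 3.96%
E(R) = R_f + β_L × MRP = 4.33% + 1.1574 × 3.96% = 8.91%

8.91%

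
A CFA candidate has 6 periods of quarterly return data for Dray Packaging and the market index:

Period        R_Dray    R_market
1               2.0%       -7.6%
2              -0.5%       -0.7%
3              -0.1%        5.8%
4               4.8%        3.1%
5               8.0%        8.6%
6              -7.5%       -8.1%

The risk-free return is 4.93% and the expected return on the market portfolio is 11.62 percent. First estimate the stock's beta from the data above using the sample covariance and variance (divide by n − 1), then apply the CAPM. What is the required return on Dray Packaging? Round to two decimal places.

8.48%

Mean R_i = (2.0 − 0.5 − 0.1 + 4.8 + 8.0 − 7.5) / 6 = 1.1167%
Mean R_m = (-7.6 − 0.7 + 5.8 + 3.1 + 8.6 − 8.1) / 6 = 0.1833%
Σ(R_i − R̄_i)(R_m − R̄_m) = 127.7717  ⇒  Cov = 127.7717 / 5 = 25.5543
Σ(R_m − R̄_m)² = 240.8683  ⇒  Var(R_m) = 240.8683 / 5 = 48.1737
β = Cov / Var(R_m) = 25.5543 / 48.1737 = 0.5305
MRP = 11.62% − 4.93% = 6.69%
E(R) = R_f + β × MRP = 4.93% + 0.5305 × 6.69% = 8.48%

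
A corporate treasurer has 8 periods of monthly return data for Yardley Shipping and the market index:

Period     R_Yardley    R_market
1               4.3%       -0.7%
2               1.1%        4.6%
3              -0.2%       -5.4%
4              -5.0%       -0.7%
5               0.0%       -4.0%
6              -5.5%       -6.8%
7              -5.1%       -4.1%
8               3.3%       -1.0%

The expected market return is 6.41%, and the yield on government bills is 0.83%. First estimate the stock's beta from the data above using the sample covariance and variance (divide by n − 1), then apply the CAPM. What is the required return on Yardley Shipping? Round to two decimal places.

Mean R_i = (4.3 + 1.1 − 0.2 − 5.0 + 0.0 − 5.5 − 5.1 + 3.3) / 8 = -0.8875%
Mean R_m = (-0.7 + 4.6 − 5.4 − 0.7 − 4.0 − 6.8 − 4.1 − 1.0) / 8 = -2.2625%
Σ(R_i − R̄_i)(R_m − R̄_m) = 45.5763  ⇒  Cov = 45.5763 / 7 = 6.5109
Σ(R_m − R̄_m)² = 90.3988  ⇒  Var(R_m) = 90.3988 / 7 = 12.9141
β = Cov / Var(R_m) = 6.5109 / 12.9141 = 0.5042
MRP = 6.41% − 0.83% = 5.58%
E(R) = R_f + β × MRP = 0.83% + 0.5042 × 5.58% = 3.64%

3.64%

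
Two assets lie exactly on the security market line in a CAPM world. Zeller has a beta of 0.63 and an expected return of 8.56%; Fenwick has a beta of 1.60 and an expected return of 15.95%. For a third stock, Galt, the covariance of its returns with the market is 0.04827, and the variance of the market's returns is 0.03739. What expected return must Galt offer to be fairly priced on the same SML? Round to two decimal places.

MRP = (15.95% − 8.56%) / (1.60 − 0.63) = 7.6186%
R_f = 8.56% − 0.63 × 7.6186% = 3.7603%
β_Galt = Cov / Var(R_m) = 0.04827 / 0.03739 = 1.2910
E(R_Galt) = R_f + β × MRP = 3.7603% + 1.2910 × 7.6186% = 13.60%

13.60%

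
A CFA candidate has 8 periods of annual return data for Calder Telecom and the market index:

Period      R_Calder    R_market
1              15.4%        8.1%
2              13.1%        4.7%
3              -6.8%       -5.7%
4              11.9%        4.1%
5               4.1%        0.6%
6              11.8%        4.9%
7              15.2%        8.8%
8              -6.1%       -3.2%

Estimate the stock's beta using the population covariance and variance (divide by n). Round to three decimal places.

1.734

Mean R_i = (15.4 + 13.1 − 6.8 + 11.9 + 4.1 + 11.8 + 15.2 − 6.1) / 8 = 7.3250%
Mean R_m = (8.1 + 4.7 − 5.7 + 4.1 + 0.6 + 4.9 + 8.8 − 3.2) / 8 = 2.7875%
Σ(R_i − R̄_i)(R_m − R̄_m) = 324.0725  ⇒  Cov = 324.0725 / 8 = 40.5091
Σ(R_m − R̄_m)² = 186.8888  ⇒  Var(R_m) = 186.8888 / 8 = 23.3611
β = Cov / Var(R_m) = 40.5091 / 23.3611 = 1.7340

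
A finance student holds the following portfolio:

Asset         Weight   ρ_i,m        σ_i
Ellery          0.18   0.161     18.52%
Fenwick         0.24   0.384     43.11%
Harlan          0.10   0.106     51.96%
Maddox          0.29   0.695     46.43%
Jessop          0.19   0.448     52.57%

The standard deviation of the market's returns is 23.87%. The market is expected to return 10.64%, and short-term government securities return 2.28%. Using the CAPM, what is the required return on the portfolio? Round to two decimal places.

β_Ellery = 0.161 × 18.52% / 23.87% = 0.1249
β_Fenwick = 0.384 × 43.11% / 23.87% = 0.6935
β_Harlan = 0.106 × 51.96% / 23.87% = 0.2307
β_Maddox = 0.695 × 46.43% / 23.87% = 1.3519
β_Jessop = 0.448 × 52.57% / 23.87% = 0.9867
β_P = Σ w_i β_i = 0.18×0.1249 + 0.24×0.6935 + 0.10×0.2307 + 0.29×1.3519 + 0.19×0.9867 = 0.7915
MRP = 10.64% − 2.28% = 8.36%
E(R_P) = R_f + β_P × MRP = 2.28% + 0.7915 × 8.36% = 8.90%

8.90%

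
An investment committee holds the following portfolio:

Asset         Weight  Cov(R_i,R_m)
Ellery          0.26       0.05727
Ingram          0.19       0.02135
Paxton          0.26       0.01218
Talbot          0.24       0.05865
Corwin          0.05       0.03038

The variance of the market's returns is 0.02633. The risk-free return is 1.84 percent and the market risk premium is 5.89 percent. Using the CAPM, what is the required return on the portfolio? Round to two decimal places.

10.28%

β_Ellery = 0.05727 / 0.02633 = 2.1751
β_Ingram = 0.02135 / 0.02633 = 0.8109
β_Paxton = 0.01218 / 0.02633 = 0.4626
β_Talbot = 0.05865 / 0.02633 = 2.2275
β_Corwin = 0.03038 / 0.02633 = 1.1538
β_P = Σ w_i β_i = 0.26×2.1751 + 0.19×0.8109 + 0.26×0.4626 + 0.24×2.2275 + 0.05×1.1538 = 1.4322
E(R_P) = R_f + β_P × MRP = 1.84% + 1.4322 × 5.89% = 10.28%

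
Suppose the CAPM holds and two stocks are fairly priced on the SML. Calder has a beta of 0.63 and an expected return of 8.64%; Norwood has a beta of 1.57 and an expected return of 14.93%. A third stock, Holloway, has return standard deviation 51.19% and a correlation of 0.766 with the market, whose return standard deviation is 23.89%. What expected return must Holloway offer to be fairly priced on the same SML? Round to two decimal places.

MRP = (14.93% − 8.64%) / (1.57 − 0.63) = 6.6915%
R_f = 8.64% − 0.63 × 6.6915% = 4.4244%
β_Holloway = ρ·σ_i/σ_m = 0.766 × 51.19 / 23.89 = 1.6413
E(R_Holloway) = R_f + β × MRP = 4.4244% + 1.6413 × 6.6915% = 15.41%

15.41%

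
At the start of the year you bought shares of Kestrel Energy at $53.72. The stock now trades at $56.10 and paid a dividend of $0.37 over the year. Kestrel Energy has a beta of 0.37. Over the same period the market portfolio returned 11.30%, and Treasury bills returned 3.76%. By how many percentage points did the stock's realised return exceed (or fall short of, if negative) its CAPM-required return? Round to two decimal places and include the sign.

-1.43%

Realised HPR = (P1 + D1 − P0) / P0 = (56.10 + 0.37 − 53.72) / 53.72 = 2.75 / 53.72 = 5.1191%
MRP = 11.30% − 3.76% = 7.54%
CAPM required = R_f + β·MRP = 3.76% + 0.37 × 7.54% = 6.5498%
α = realised − required = 5.1191% − 6.5498% = -1.43%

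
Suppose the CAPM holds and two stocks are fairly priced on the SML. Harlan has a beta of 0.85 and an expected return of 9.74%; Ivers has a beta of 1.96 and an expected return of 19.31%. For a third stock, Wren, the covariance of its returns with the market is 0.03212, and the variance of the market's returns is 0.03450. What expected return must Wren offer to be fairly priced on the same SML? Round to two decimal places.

10.44%

MRP = (19.31% − 9.74%) / (1.96 − 0.85) = 8.6216%
R_f = 9.74% − 0.85 × 8.6216% = 2.4116%
β_Wren = Cov / Var(R_m) = 0.03212 / 0.03450 = 0.9310
E(R_Wren) = R_f + β × MRP = 2.4116% + 0.9310 × 8.6216% = 10.44%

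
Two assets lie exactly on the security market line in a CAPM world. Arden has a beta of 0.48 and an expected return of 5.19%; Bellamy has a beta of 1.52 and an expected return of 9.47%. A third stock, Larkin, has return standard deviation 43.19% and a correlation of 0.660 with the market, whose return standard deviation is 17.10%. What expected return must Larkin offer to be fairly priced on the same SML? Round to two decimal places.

10.07%

MRP = (9.47% − 5.19%) / (1.52 − 0.48) = 4.1154%
R_f = 5.19% − 0.48 × 4.1154% = 3.2146%
β_Larkin = ρ·σ_i/σ_m = 0.660 × 43.19 / 17.10 = 1.6670
E(R_Larkin) = R_f + β × MRP = 3.2146% + 1.6670 × 4.1154% = 10.07%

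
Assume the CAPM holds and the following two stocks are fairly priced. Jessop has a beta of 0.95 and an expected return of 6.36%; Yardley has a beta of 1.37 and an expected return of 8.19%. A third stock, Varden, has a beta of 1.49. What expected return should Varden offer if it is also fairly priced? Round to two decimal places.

8.71%

MRP (SML slope) = (8.19% − 6.36%) / (1.37 − 0.95) = 1.83% / 0.42 = 4.3571%
R_f (intercept) = 6.36% − 0.95 × 4.3571% = 2.2208%
E(R_Varden) = R_f + β × MRP = 2.2208% + 1.49 × 4.3571% = 8.71%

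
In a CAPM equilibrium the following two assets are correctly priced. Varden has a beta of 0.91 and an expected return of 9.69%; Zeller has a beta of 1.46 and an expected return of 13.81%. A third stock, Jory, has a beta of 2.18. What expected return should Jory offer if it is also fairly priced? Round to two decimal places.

19.20%

MRP (SML slope) = (13.81% − 9.69%) / (1.46 − 0.91) = 4.12% / 0.55 = 7.4909%
R_f (intercept) = 9.69% − 0.91 × 7.4909% = 2.8733%
E(R_Jory) = R_f + β × MRP = 2.8733% + 2.18 × 7.4909% = 19.20%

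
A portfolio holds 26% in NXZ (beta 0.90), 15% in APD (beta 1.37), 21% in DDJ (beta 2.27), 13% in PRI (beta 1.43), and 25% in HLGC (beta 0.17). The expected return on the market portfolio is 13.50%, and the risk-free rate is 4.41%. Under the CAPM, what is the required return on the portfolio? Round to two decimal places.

14.81%

β_P = Σ w_i β_i = 0.26×0.90 + 0.15×1.37 + 0.21×2.27 + 0.13×1.43 + 0.25×0.17 = 1.1446
MRP = 13.50% − 4.41% = 9.09%
E(R_P) = R_f + β_P × MRP = 4.41% + 1.1446 × 9.09% = 14.81%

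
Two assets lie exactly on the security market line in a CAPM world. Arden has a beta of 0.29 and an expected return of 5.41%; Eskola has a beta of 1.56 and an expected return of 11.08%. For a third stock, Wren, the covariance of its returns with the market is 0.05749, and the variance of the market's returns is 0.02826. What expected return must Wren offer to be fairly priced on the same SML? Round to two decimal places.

MRP = (11.08% − 5.41%) / (1.56 − 0.29) = 4.4646%
R_f = 5.41% − 0.29 × 4.4646% = 4.1153%
β_Wren = Cov / Var(R_m) = 0.05749 / 0.02826 = 2.0343
E(R_Wren) = R_f + β × MRP = 4.1153% + 2.0343 × 4.4646% = 13.20%

13.20%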